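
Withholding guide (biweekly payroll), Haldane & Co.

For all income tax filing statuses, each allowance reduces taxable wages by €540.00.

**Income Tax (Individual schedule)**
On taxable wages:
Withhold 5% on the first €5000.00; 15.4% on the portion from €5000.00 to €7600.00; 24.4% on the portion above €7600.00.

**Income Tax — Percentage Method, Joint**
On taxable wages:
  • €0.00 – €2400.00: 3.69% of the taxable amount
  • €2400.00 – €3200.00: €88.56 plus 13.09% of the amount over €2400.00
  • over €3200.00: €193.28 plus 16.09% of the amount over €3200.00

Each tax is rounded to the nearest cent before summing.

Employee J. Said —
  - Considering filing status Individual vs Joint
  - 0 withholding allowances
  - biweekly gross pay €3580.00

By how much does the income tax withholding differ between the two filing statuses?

Income Tax (Individual): taxable = €3580.00
  5% × €3580.00 = €179.00
Income Tax (Joint): taxable = €3580.00
  €193.28 + 16.09% × (€3580.00 − €3200.00) = €193.28 + 16.09% × €380.00 = €254.42
Difference: |€179.00 − €254.42| = €75.42 (higher under Joint)

€75.42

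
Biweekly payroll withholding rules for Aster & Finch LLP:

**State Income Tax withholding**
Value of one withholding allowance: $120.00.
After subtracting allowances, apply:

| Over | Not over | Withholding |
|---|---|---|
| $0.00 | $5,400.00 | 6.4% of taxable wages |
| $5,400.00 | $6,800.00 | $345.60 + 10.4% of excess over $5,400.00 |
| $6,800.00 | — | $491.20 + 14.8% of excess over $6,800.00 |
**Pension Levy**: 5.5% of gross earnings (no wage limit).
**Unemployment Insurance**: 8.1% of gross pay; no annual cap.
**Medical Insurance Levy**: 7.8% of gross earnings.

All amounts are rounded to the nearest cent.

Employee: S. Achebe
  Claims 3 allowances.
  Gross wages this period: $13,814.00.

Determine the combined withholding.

$4,432.18

State Income Tax: taxable = $13,814.00 − 3×$120.00 = $13,454.00
  $491.20 + 14.8% × ($13,454.00 − $6,800.00) = $491.20 + 14.8% × $6,654.00 = $1,475.99
Pension Levy: 5.5% × $13,814.00 = $759.77
Unemployment Insurance: 8.1% × $13,814.00 = $1,118.93
Medical Insurance Levy: 7.8% × $13,814.00 = $1,077.49
Total: $1,475.99 + $759.77 + $1,118.93 + $1,077.49 = $4,432.18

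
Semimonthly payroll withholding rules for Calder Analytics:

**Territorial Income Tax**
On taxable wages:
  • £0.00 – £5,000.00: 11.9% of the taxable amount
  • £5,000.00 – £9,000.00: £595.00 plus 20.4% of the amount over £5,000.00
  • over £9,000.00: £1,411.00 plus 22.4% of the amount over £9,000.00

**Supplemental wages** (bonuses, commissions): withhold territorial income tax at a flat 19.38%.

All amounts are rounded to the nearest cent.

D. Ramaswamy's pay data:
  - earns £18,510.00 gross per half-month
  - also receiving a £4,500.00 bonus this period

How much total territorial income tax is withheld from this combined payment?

£4,413.34

Territorial Income Tax: taxable = £18,510.00
  £1,411.00 + 22.4% × (£18,510.00 − £9,000.00) = £1,411.00 + 22.4% × £9,510.00 = £3,541.24
Supplemental (19.38% flat on bonus): 19.38% × £4,500.00 = £872.10
Total territorial income tax: £3,541.24 + £872.10 = £4,413.34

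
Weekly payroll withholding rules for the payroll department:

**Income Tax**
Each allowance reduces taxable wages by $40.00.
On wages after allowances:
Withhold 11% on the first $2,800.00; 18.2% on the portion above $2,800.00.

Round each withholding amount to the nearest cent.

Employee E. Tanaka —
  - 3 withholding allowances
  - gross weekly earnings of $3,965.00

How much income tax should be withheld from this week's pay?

Income Tax: taxable = $3,965.00 − 3×$40.00 = $3,845.00
  $308.00 + 18.2% × ($3,845.00 − $2,800.00) = $308.00 + 18.2% × $1,045.00 = $498.19

$498.19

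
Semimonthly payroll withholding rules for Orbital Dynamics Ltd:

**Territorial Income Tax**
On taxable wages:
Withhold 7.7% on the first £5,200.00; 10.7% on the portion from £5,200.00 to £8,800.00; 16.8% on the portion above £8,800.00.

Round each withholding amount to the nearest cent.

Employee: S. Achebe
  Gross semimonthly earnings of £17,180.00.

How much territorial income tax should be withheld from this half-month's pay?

Territorial Income Tax: taxable = £17,180.00
  £785.60 + 16.8% × (£17,180.00 − £8,800.00) = £785.60 + 16.8% × £8,380.00 = £2,193.44

£2,193.44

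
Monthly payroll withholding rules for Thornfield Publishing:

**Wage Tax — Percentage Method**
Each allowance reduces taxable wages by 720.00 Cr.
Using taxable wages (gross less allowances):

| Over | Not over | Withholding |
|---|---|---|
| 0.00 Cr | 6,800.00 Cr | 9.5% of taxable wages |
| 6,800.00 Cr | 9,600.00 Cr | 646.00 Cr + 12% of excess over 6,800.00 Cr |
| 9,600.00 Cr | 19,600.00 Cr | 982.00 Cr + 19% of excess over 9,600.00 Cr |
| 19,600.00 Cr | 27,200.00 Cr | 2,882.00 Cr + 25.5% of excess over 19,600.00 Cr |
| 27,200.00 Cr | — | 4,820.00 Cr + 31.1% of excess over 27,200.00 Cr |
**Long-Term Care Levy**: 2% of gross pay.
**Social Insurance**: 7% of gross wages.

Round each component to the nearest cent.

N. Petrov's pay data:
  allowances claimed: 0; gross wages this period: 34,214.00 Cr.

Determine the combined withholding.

Wage Tax: taxable = 34,214.00 Cr
  4,820.00 Cr + 31.1% × (34,214.00 Cr − 27,200.00 Cr) = 4,820.00 Cr + 31.1% × 7,014.00 Cr = 7,001.35 Cr
Long-Term Care Levy: 2% × 34,214.00 Cr = 684.28 Cr
Social Insurance: 7% × 34,214.00 Cr = 2,394.98 Cr
Total: 7,001.35 Cr + 684.28 Cr + 2,394.98 Cr = 10,080.61 Cr

10,080.61 Cr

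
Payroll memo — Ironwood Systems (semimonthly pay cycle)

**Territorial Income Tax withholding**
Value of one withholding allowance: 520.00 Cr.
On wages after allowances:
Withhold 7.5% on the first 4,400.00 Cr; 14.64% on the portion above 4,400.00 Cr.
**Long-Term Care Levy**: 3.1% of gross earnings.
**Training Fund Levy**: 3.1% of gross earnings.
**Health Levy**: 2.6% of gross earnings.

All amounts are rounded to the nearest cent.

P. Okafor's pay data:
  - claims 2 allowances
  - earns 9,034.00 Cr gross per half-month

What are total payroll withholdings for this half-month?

Territorial Income Tax: taxable = 9,034.00 Cr − 2×520.00 Cr = 7,994.00 Cr
  330.00 Cr + 14.64% × (7,994.00 Cr − 4,400.00 Cr) = 330.00 Cr + 14.64% × 3,594.00 Cr = 856.16 Cr
Long-Term Care Levy: 3.1% × 9,034.00 Cr = 280.05 Cr
Training Fund Levy: 3.1% × 9,034.00 Cr = 280.05 Cr
Health Levy: 2.6% × 9,034.00 Cr = 234.88 Cr
Total: 856.16 Cr + 280.05 Cr + 280.05 Cr + 234.88 Cr = 1,651.14 Cr

1,651.14 Cr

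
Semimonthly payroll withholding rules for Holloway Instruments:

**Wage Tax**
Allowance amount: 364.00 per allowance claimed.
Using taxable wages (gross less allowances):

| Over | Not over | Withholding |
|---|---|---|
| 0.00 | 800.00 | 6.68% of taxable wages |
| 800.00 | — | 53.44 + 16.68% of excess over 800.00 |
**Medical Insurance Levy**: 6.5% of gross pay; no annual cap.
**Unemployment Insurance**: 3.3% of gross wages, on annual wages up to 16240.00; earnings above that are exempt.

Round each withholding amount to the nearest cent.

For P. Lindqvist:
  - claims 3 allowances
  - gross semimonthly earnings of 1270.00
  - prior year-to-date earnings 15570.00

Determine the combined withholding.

Wage Tax: taxable = 1270.00 − 3×364.00 = 178.00
  6.68% × 178.00 = 11.89
Medical Insurance Levy: 6.5% × 1270.00 = 82.55
Unemployment Insurance: cap 16240.00 − YTD 15570.00 = 670.00 subject; 3.3% × 670.00 = 22.11
Total: 11.89 + 82.55 + 22.11 = 116.55

116.55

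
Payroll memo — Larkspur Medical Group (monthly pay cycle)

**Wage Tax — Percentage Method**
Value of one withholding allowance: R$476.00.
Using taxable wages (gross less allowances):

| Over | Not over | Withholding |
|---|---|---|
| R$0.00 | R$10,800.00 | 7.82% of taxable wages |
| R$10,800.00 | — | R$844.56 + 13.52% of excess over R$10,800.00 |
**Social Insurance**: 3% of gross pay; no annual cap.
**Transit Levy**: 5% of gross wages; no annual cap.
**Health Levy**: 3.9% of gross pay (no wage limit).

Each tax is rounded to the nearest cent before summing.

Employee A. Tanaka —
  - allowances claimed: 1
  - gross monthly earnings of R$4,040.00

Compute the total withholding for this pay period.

R$759.46

Wage Tax: taxable = R$4,040.00 − 1×R$476.00 = R$3,564.00
  7.82% × R$3,564.00 = R$278.70
Social Insurance: 3% × R$4,040.00 = R$121.20
Transit Levy: 5% × R$4,040.00 = R$202.00
Health Levy: 3.9% × R$4,040.00 = R$157.56
Total: R$278.70 + R$121.20 + R$202.00 + R$157.56 = R$759.46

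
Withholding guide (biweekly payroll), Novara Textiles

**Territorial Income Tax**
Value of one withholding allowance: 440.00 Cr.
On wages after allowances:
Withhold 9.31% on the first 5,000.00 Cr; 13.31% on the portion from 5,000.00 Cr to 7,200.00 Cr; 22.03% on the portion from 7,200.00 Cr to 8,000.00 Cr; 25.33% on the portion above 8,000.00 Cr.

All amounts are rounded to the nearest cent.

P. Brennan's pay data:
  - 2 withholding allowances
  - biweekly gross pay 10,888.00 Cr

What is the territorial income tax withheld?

1,443.19 Cr

Territorial Income Tax: taxable = 10,888.00 Cr − 2×440.00 Cr = 10,008.00 Cr
  934.56 Cr + 25.33% × (10,008.00 Cr − 8,000.00 Cr) = 934.56 Cr + 25.33% × 2,008.00 Cr = 1,443.19 Cr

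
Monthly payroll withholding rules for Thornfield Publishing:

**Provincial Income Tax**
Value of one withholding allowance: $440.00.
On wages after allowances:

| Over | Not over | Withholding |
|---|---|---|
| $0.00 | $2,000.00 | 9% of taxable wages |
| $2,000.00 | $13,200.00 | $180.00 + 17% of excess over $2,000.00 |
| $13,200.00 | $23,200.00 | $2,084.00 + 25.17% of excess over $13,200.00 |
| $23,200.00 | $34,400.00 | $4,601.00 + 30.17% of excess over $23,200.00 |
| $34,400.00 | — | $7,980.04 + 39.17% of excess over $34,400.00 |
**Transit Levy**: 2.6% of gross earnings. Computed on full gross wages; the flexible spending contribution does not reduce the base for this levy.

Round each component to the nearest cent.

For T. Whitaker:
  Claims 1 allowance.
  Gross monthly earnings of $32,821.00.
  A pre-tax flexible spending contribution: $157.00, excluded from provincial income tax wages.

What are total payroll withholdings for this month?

$8,176.89

Provincial Income Tax: taxable = $32,821.00 − $157.00 − 1×$440.00 = $32,224.00
  $4,601.00 + 30.17% × ($32,224.00 − $23,200.00) = $4,601.00 + 30.17% × $9,024.00 = $7,323.54
Transit Levy: 2.6% × $32,821.00 = $853.35
Total: $7,323.54 + $853.35 = $8,176.89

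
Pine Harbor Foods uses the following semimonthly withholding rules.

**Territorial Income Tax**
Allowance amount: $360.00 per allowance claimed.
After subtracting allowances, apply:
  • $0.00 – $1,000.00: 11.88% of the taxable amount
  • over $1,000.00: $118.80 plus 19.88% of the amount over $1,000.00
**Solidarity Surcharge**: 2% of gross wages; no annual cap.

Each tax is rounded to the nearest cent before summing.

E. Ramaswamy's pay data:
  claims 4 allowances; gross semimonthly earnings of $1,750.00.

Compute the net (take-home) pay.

$1,678.17

Territorial Income Tax: taxable = $1,750.00 − 4×$360.00 = $310.00
  11.88% × $310.00 = $36.83
Solidarity Surcharge: 2% × $1,750.00 = $35.00
Total withheld: $36.83 + $35.00 = $71.83
Net pay: $1,750.00 − $71.83 = $1,678.17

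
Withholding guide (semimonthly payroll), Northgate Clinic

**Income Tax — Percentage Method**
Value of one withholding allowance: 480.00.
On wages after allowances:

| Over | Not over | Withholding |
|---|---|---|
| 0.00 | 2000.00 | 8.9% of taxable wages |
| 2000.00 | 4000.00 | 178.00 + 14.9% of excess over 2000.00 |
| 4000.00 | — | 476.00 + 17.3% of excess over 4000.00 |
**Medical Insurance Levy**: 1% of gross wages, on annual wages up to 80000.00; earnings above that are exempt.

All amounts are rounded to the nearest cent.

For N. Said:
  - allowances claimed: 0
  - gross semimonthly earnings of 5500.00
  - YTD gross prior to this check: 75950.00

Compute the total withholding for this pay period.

Income Tax: taxable = 5500.00
  476.00 + 17.3% × (5500.00 − 4000.00) = 476.00 + 17.3% × 1500.00 = 735.50
Medical Insurance Levy: cap 80000.00 − YTD 75950.00 = 4050.00 subject; 1% × 4050.00 = 40.50
Total: 735.50 + 40.50 = 776.00

776.00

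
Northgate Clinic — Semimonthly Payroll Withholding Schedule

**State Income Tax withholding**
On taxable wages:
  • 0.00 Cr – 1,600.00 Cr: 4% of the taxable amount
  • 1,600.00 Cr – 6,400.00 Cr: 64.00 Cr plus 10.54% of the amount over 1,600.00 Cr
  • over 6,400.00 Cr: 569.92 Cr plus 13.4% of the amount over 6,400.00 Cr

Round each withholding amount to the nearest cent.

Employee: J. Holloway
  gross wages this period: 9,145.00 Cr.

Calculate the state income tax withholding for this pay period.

State Income Tax: taxable = 9,145.00 Cr
  569.92 Cr + 13.4% × (9,145.00 Cr − 6,400.00 Cr) = 569.92 Cr + 13.4% × 2,745.00 Cr = 937.75 Cr

937.75 Cr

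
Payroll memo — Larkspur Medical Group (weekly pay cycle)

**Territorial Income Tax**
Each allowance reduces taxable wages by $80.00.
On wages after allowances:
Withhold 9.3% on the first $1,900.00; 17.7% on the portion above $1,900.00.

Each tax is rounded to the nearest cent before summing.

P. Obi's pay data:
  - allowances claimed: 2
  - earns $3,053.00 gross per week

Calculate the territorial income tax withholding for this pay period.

Territorial Income Tax: taxable = $3,053.00 − 2×$80.00 = $2,893.00
  $176.70 + 17.7% × ($2,893.00 − $1,900.00) = $176.70 + 17.7% × $993.00 = $352.46

$352.46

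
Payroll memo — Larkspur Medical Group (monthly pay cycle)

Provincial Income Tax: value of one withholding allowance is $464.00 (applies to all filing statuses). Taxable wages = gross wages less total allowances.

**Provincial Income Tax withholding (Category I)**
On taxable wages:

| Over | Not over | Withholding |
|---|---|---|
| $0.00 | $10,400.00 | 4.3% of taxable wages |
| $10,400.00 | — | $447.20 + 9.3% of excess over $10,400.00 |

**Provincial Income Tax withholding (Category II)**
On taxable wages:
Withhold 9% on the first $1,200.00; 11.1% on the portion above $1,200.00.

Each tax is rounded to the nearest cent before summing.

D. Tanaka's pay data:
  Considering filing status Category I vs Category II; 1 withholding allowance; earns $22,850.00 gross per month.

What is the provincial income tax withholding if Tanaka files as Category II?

$2,459.65

Provincial Income Tax (Category II): taxable = $22,850.00 − 1×$464.00 = $22,386.00
  $108.00 + 11.1% × ($22,386.00 − $1,200.00) = $108.00 + 11.1% × $21,186.00 = $2,459.65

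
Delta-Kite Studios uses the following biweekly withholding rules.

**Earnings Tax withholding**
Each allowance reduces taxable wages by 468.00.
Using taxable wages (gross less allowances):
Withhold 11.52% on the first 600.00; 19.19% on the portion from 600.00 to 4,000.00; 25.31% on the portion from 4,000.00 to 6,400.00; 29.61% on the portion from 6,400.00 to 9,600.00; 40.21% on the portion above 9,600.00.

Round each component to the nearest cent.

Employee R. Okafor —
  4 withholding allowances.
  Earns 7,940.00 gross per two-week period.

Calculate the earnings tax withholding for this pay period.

1,244.99

Earnings Tax: taxable = 7,940.00 − 4×468.00 = 6,068.00
  721.58 + 25.31% × (6,068.00 − 4,000.00) = 721.58 + 25.31% × 2,068.00 = 1,244.99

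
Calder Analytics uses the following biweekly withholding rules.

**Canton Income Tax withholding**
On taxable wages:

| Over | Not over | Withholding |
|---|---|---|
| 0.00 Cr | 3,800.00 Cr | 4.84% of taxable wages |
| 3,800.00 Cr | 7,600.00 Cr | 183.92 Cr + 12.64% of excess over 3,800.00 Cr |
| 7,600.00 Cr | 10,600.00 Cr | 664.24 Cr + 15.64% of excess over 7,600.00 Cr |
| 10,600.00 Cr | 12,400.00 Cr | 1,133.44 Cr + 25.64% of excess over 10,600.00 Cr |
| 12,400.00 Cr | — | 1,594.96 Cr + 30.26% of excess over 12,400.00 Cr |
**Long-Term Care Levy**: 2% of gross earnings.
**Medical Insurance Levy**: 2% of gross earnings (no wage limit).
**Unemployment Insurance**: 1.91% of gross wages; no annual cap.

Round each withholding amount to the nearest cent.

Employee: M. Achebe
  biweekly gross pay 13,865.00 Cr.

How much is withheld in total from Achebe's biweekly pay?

Canton Income Tax: taxable = 13,865.00 Cr
  1,594.96 Cr + 30.26% × (13,865.00 Cr − 12,400.00 Cr) = 1,594.96 Cr + 30.26% × 1,465.00 Cr = 2,038.27 Cr
Long-Term Care Levy: 2% × 13,865.00 Cr = 277.30 Cr
Medical Insurance Levy: 2% × 13,865.00 Cr = 277.30 Cr
Unemployment Insurance: 1.91% × 13,865.00 Cr = 264.82 Cr
Total: 2,038.27 Cr + 277.30 Cr + 277.30 Cr + 264.82 Cr = 2,857.69 Cr

2,857.69 Cr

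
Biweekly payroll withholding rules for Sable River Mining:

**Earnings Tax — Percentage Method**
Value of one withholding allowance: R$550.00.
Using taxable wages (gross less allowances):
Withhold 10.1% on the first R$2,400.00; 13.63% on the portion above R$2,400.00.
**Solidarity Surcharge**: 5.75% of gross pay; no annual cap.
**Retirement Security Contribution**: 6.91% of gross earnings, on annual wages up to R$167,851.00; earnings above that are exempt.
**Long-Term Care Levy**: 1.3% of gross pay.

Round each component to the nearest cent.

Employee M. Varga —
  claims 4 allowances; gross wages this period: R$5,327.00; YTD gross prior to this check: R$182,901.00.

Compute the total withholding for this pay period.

Earnings Tax: taxable = R$5,327.00 − 4×R$550.00 = R$3,127.00
  R$242.40 + 13.63% × (R$3,127.00 − R$2,400.00) = R$242.40 + 13.63% × R$727.00 = R$341.49
Solidarity Surcharge: 5.75% × R$5,327.00 = R$306.30
Retirement Security Contribution: YTD R$182,901.00 ≥ cap R$167,851.00 → R$0.00
Long-Term Care Levy: 1.3% × R$5,327.00 = R$69.25
Total: R$341.49 + R$306.30 + R$0.00 + R$69.25 = R$717.04

R$717.04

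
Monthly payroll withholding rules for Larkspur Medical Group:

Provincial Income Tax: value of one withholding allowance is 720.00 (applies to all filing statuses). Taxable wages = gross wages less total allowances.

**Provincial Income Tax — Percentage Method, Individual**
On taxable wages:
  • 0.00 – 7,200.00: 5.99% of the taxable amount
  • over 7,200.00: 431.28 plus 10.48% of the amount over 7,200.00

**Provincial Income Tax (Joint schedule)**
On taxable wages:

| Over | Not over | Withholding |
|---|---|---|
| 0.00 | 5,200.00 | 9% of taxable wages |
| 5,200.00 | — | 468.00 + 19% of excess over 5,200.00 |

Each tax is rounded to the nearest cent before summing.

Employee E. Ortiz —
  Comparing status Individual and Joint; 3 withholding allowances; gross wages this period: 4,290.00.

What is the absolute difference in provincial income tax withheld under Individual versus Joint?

Provincial Income Tax (Individual): taxable = 4,290.00 − 3×720.00 = 2,130.00
  5.99% × 2,130.00 = 127.59
Provincial Income Tax (Joint): taxable = 4,290.00 − 3×720.00 = 2,130.00
  9% × 2,130.00 = 191.70
Difference: |127.59 − 191.70| = 64.11 (higher under Joint)

64.11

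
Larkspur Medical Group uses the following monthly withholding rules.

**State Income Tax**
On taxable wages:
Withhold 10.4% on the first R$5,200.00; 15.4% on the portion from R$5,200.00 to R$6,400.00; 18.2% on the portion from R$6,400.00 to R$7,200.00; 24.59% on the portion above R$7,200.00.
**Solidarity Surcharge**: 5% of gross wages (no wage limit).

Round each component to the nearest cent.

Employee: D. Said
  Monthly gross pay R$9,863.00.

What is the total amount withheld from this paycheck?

R$2,019.18

State Income Tax: taxable = R$9,863.00
  R$871.20 + 24.59% × (R$9,863.00 − R$7,200.00) = R$871.20 + 24.59% × R$2,663.00 = R$1,526.03
Solidarity Surcharge: 5% × R$9,863.00 = R$493.15
Total: R$1,526.03 + R$493.15 = R$2,019.18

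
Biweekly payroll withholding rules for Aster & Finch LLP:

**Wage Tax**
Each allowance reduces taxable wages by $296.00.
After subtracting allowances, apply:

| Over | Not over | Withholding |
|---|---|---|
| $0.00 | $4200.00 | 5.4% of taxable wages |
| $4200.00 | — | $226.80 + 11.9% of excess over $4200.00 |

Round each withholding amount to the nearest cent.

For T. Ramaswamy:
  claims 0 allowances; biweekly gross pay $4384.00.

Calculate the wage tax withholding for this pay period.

Wage Tax: taxable = $4384.00
  $226.80 + 11.9% × ($4384.00 − $4200.00) = $226.80 + 11.9% × $184.00 = $248.70

$248.70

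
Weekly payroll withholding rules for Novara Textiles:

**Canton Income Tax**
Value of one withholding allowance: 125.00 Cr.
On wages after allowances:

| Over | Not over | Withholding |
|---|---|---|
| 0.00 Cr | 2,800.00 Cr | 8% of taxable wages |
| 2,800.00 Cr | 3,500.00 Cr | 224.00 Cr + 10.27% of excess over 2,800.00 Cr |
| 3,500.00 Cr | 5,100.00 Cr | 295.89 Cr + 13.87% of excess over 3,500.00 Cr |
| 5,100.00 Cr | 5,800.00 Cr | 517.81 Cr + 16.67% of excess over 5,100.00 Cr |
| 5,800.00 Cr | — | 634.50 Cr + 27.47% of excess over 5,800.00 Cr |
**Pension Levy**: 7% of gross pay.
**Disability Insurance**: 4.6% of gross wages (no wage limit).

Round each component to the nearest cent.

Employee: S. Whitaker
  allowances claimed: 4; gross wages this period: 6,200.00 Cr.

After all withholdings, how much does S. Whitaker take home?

Canton Income Tax: taxable = 6,200.00 Cr − 4×125.00 Cr = 5,700.00 Cr
  517.81 Cr + 16.67% × (5,700.00 Cr − 5,100.00 Cr) = 517.81 Cr + 16.67% × 600.00 Cr = 617.83 Cr
Pension Levy: 7% × 6,200.00 Cr = 434.00 Cr
Disability Insurance: 4.6% × 6,200.00 Cr = 285.20 Cr
Total withheld: 617.83 Cr + 434.00 Cr + 285.20 Cr = 1,337.03 Cr
Net pay: 6,200.00 Cr − 1,337.03 Cr = 4,862.97 Cr

4,862.97 Cr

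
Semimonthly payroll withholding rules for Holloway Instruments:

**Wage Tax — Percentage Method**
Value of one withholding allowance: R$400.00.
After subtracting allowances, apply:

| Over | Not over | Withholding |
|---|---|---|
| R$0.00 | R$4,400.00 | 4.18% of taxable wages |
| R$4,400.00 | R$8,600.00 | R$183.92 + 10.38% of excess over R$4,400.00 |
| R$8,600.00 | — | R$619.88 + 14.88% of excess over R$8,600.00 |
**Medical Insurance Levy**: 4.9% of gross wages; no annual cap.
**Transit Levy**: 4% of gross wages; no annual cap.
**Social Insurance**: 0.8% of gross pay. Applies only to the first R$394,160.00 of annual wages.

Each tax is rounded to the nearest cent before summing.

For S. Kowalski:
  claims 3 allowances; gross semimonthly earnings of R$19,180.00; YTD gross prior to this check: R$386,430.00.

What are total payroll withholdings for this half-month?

Wage Tax: taxable = R$19,180.00 − 3×R$400.00 = R$17,980.00
  R$619.88 + 14.88% × (R$17,980.00 − R$8,600.00) = R$619.88 + 14.88% × R$9,380.00 = R$2,015.62
Medical Insurance Levy: 4.9% × R$19,180.00 = R$939.82
Transit Levy: 4% × R$19,180.00 = R$767.20
Social Insurance: cap R$394,160.00 − YTD R$386,430.00 = R$7,730.00 subject; 0.8% × R$7,730.00 = R$61.84
Total: R$2,015.62 + R$939.82 + R$767.20 + R$61.84 = R$3,784.48

R$3,784.48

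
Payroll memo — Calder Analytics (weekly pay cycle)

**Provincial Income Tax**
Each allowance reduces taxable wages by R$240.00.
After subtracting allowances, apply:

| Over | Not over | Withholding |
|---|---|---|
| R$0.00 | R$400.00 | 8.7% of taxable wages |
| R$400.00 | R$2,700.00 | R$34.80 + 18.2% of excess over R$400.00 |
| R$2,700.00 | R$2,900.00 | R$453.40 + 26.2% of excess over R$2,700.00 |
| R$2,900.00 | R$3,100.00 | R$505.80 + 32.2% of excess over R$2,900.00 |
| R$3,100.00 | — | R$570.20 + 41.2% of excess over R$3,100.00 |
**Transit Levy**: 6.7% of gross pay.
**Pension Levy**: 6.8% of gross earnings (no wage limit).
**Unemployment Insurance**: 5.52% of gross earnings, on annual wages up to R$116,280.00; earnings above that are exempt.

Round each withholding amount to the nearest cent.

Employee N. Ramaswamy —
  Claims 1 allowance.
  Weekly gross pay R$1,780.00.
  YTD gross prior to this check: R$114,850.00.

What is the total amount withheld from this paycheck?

Provincial Income Tax: taxable = R$1,780.00 − 1×R$240.00 = R$1,540.00
  R$34.80 + 18.2% × (R$1,540.00 − R$400.00) = R$34.80 + 18.2% × R$1,140.00 = R$242.28
Transit Levy: 6.7% × R$1,780.00 = R$119.26
Pension Levy: 6.8% × R$1,780.00 = R$121.04
Unemployment Insurance: cap R$116,280.00 − YTD R$114,850.00 = R$1,430.00 subject; 5.52% × R$1,430.00 = R$78.94
Total: R$242.28 + R$119.26 + R$121.04 + R$78.94 = R$561.52

R$561.52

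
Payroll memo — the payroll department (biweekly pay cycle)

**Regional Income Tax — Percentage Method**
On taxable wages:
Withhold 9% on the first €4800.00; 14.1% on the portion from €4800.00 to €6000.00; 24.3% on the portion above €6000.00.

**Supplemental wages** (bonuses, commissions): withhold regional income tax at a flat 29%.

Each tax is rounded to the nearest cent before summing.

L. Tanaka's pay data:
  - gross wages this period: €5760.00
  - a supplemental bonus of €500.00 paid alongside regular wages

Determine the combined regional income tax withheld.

Regional Income Tax: taxable = €5760.00
  €432.00 + 14.1% × (€5760.00 − €4800.00) = €432.00 + 14.1% × €960.00 = €567.36
Supplemental (29% flat on bonus): 29% × €500.00 = €145.00
Total regional income tax: €567.36 + €145.00 = €712.36

€712.36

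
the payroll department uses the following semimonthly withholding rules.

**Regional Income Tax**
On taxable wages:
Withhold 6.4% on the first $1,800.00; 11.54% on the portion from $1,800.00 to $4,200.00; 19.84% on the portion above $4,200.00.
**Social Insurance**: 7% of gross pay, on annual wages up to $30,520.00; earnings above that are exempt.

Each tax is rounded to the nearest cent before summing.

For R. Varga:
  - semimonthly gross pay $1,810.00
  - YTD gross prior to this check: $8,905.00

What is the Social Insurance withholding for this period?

$126.70

Social Insurance: 7% × $1,810.00 = $126.70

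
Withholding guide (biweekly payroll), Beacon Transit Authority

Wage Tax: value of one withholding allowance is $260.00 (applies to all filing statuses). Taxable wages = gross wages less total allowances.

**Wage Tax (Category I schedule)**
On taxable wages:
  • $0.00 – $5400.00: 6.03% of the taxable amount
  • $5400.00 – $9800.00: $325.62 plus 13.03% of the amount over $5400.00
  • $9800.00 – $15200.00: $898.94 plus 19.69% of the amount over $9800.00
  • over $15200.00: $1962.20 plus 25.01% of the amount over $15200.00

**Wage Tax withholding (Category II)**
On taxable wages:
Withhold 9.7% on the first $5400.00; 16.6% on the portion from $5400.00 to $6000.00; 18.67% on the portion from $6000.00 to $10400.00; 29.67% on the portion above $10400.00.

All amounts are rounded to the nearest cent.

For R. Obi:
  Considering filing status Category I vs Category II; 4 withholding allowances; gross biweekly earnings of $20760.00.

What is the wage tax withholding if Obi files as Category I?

$3092.65

Wage Tax (Category I): taxable = $20760.00 − 4×$260.00 = $19720.00
  $1962.20 + 25.01% × ($19720.00 − $15200.00) = $1962.20 + 25.01% × $4520.00 = $3092.65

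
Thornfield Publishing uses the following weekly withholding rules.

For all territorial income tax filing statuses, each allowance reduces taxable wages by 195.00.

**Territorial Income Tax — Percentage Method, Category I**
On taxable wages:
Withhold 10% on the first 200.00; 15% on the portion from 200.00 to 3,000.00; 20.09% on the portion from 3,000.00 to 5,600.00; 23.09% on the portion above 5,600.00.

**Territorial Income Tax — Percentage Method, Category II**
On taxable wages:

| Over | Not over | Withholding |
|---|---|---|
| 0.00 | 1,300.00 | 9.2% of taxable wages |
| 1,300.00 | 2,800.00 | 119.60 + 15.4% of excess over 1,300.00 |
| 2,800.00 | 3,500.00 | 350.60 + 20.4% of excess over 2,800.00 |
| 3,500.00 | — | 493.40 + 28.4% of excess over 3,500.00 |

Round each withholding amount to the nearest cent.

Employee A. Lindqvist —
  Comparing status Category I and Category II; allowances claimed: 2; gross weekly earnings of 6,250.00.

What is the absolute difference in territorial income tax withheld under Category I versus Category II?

141.27

Territorial Income Tax (Category I): taxable = 6,250.00 − 2×195.00 = 5,860.00
  962.34 + 23.09% × (5,860.00 − 5,600.00) = 962.34 + 23.09% × 260.00 = 1,022.37
Territorial Income Tax (Category II): taxable = 6,250.00 − 2×195.00 = 5,860.00
  493.40 + 28.4% × (5,860.00 − 3,500.00) = 493.40 + 28.4% × 2,360.00 = 1,163.64
Difference: |1,022.37 − 1,163.64| = 141.27 (higher under Category II)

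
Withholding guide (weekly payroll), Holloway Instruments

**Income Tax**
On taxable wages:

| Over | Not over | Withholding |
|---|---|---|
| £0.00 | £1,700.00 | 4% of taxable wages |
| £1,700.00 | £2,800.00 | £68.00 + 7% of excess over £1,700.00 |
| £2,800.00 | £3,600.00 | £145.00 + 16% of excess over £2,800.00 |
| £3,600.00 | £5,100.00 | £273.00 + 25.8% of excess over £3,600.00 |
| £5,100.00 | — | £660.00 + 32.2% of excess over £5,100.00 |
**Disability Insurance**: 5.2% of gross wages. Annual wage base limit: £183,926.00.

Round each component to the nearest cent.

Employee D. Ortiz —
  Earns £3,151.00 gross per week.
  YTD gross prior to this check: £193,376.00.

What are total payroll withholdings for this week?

£201.16

Income Tax: taxable = £3,151.00
  £145.00 + 16% × (£3,151.00 − £2,800.00) = £145.00 + 16% × £351.00 = £201.16
Disability Insurance: YTD £193,376.00 ≥ cap £183,926.00 → £0.00
Total: £201.16 + £0.00 = £201.16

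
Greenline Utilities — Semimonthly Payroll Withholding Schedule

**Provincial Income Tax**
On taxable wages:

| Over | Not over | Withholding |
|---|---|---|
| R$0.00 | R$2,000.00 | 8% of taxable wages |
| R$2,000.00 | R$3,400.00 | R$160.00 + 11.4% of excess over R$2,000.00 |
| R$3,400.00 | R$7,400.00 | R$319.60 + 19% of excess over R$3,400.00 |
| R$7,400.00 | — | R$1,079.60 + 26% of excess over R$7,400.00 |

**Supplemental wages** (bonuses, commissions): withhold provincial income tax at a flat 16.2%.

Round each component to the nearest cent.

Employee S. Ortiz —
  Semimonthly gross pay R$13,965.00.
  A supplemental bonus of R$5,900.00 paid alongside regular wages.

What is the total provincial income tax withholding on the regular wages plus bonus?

Provincial Income Tax: taxable = R$13,965.00
  R$1,079.60 + 26% × (R$13,965.00 − R$7,400.00) = R$1,079.60 + 26% × R$6,565.00 = R$2,786.50
Supplemental (16.2% flat on bonus): 16.2% × R$5,900.00 = R$955.80
Total provincial income tax: R$2,786.50 + R$955.80 = R$3,742.30

R$3,742.30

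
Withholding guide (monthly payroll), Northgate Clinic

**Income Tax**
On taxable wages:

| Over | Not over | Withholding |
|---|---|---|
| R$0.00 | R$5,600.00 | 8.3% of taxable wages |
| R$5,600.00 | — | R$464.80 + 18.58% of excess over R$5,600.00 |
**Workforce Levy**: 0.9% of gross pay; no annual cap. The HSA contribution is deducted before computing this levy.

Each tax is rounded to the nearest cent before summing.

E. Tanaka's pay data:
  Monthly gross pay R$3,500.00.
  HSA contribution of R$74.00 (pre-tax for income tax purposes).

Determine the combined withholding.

R$315.19

Income Tax: taxable = R$3,500.00 − R$74.00 = R$3,426.00
  8.3% × R$3,426.00 = R$284.36
Workforce Levy: 0.9% × R$3,426.00 = R$30.83
Total: R$284.36 + R$30.83 = R$315.19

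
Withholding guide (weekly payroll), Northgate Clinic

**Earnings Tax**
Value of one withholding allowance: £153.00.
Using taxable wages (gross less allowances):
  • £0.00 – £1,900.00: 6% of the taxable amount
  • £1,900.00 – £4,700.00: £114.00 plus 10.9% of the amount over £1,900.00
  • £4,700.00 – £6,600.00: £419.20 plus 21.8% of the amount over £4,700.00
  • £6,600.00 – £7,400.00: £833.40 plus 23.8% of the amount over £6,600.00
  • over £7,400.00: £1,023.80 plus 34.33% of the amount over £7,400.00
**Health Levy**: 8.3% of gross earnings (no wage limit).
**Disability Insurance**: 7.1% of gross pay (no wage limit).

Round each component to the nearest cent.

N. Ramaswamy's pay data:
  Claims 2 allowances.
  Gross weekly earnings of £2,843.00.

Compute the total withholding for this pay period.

£621.25

Earnings Tax: taxable = £2,843.00 − 2×£153.00 = £2,537.00
  £114.00 + 10.9% × (£2,537.00 − £1,900.00) = £114.00 + 10.9% × £637.00 = £183.43
Health Levy: 8.3% × £2,843.00 = £235.97
Disability Insurance: 7.1% × £2,843.00 = £201.85
Total: £183.43 + £235.97 + £201.85 = £621.25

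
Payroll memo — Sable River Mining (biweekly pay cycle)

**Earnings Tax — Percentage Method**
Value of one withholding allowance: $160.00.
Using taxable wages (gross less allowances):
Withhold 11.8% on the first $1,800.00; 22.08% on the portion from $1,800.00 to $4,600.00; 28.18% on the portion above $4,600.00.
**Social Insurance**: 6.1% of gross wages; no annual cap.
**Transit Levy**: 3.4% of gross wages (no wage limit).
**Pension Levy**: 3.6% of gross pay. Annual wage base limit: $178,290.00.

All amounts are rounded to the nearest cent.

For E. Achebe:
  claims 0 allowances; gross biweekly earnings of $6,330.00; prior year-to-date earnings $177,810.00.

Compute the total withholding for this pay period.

$1,936.78

Earnings Tax: taxable = $6,330.00
  $830.64 + 28.18% × ($6,330.00 − $4,600.00) = $830.64 + 28.18% × $1,730.00 = $1,318.15
Social Insurance: 6.1% × $6,330.00 = $386.13
Transit Levy: 3.4% × $6,330.00 = $215.22
Pension Levy: cap $178,290.00 − YTD $177,810.00 = $480.00 subject; 3.6% × $480.00 = $17.28
Total: $1,318.15 + $386.13 + $215.22 + $17.28 = $1,936.78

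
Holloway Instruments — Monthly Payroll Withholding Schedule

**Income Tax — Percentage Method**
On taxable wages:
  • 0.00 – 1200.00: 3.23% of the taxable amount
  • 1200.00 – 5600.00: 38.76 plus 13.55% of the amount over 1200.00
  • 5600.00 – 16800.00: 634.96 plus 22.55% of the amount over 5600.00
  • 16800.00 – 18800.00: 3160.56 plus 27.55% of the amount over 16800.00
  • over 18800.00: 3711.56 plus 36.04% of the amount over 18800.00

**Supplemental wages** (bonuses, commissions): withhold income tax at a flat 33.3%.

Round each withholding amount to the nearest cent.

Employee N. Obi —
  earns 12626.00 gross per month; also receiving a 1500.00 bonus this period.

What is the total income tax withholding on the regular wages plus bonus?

2718.82

Income Tax: taxable = 12626.00
  634.96 + 22.55% × (12626.00 − 5600.00) = 634.96 + 22.55% × 7026.00 = 2219.32
Supplemental (33.3% flat on bonus): 33.3% × 1500.00 = 499.50
Total income tax: 2219.32 + 499.50 = 2718.82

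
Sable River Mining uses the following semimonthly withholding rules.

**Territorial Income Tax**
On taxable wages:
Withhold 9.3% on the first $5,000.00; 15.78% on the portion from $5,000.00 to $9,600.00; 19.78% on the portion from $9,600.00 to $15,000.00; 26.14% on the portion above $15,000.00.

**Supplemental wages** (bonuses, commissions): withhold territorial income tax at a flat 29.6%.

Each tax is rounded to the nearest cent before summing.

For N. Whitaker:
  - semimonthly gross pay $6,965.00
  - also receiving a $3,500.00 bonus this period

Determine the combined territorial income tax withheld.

Territorial Income Tax: taxable = $6,965.00
  $465.00 + 15.78% × ($6,965.00 − $5,000.00) = $465.00 + 15.78% × $1,965.00 = $775.08
Supplemental (29.6% flat on bonus): 29.6% × $3,500.00 = $1,036.00
Total territorial income tax: $775.08 + $1,036.00 = $1,811.08

$1,811.08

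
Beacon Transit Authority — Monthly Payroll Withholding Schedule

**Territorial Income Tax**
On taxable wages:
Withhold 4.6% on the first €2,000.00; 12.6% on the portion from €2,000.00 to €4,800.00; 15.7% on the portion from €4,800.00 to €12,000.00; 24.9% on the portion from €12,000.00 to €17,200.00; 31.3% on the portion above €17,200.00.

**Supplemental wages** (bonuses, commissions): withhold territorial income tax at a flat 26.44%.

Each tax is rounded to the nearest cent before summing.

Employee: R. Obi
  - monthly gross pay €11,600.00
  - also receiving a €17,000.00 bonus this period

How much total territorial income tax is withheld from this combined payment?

€6,007.20

Territorial Income Tax: taxable = €11,600.00
  €444.80 + 15.7% × (€11,600.00 − €4,800.00) = €444.80 + 15.7% × €6,800.00 = €1,512.40
Supplemental (26.44% flat on bonus): 26.44% × €17,000.00 = €4,494.80
Total territorial income tax: €1,512.40 + €4,494.80 = €6,007.20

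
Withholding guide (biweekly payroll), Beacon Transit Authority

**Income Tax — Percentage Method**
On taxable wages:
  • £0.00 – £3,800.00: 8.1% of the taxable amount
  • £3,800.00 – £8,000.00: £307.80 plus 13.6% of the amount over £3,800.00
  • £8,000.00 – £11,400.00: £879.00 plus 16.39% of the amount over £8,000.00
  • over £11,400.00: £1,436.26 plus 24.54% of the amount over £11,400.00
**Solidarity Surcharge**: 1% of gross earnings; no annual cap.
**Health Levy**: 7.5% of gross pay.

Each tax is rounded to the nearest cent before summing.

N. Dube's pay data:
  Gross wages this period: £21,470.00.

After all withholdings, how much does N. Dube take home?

Income Tax: taxable = £21,470.00
  £1,436.26 + 24.54% × (£21,470.00 − £11,400.00) = £1,436.26 + 24.54% × £10,070.00 = £3,907.44
Solidarity Surcharge: 1% × £21,470.00 = £214.70
Health Levy: 7.5% × £21,470.00 = £1,610.25
Total withheld: £3,907.44 + £214.70 + £1,610.25 = £5,732.39
Net pay: £21,470.00 − £5,732.39 = £15,737.61

£15,737.61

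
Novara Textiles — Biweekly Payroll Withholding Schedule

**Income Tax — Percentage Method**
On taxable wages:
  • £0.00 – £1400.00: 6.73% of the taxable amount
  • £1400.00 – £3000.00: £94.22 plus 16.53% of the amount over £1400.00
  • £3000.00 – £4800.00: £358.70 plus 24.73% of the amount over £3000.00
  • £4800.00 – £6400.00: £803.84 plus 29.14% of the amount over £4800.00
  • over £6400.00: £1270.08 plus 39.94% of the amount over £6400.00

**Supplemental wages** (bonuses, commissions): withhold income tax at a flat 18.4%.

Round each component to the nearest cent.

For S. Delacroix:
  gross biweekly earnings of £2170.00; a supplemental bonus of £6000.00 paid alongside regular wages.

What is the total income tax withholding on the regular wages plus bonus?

£1325.50

Income Tax: taxable = £2170.00
  £94.22 + 16.53% × (£2170.00 − £1400.00) = £94.22 + 16.53% × £770.00 = £221.50
Supplemental (18.4% flat on bonus): 18.4% × £6000.00 = £1104.00
Total income tax: £221.50 + £1104.00 = £1325.50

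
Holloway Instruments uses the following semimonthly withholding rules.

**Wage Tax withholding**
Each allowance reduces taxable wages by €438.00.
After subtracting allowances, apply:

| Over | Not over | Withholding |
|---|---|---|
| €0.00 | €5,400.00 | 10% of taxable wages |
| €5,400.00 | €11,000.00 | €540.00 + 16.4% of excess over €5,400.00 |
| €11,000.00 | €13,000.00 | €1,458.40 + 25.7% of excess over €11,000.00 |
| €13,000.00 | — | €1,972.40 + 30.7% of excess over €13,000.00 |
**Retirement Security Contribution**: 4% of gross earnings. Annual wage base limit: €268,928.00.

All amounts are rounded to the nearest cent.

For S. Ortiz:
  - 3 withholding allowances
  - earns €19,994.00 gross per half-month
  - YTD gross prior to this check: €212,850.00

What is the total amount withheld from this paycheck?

Wage Tax: taxable = €19,994.00 − 3×€438.00 = €18,680.00
  €1,972.40 + 30.7% × (€18,680.00 − €13,000.00) = €1,972.40 + 30.7% × €5,680.00 = €3,716.16
Retirement Security Contribution: 4% × €19,994.00 = €799.76
Total: €3,716.16 + €799.76 = €4,515.92

€4,515.92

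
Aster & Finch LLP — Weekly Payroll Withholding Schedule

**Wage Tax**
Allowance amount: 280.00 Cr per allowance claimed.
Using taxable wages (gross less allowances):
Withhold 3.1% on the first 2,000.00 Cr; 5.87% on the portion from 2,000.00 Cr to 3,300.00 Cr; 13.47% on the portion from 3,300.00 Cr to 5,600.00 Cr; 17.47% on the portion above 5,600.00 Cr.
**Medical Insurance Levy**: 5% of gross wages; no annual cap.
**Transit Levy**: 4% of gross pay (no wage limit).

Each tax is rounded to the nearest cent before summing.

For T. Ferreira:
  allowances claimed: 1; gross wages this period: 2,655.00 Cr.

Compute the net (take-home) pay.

2,332.04 Cr

Wage Tax: taxable = 2,655.00 Cr − 1×280.00 Cr = 2,375.00 Cr
  62.00 Cr + 5.87% × (2,375.00 Cr − 2,000.00 Cr) = 62.00 Cr + 5.87% × 375.00 Cr = 84.01 Cr
Medical Insurance Levy: 5% × 2,655.00 Cr = 132.75 Cr
Transit Levy: 4% × 2,655.00 Cr = 106.20 Cr
Total withheld: 84.01 Cr + 132.75 Cr + 106.20 Cr = 322.96 Cr
Net pay: 2,655.00 Cr − 322.96 Cr = 2,332.04 Cr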